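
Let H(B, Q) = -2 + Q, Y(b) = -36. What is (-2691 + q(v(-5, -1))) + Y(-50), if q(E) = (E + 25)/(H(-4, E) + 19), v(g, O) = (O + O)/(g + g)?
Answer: -117198/43 ≈ -2725.5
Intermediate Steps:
v(g, O) = O/g (v(g, O) = (2*O)/((2*g)) = (2*O)*(1/(2*g)) = O/g)
q(E) = (25 + E)/(17 + E) (q(E) = (E + 25)/((-2 + E) + 19) = (25 + E)/(17 + E))
(-2691 + q(v(-5, -1))) + Y(-50) = (-2691 + (25 - 1/(-5))/(17 - 1/(-5))) - 36 = (-2691 + (25 - 1*(-⅕))/(17 - 1*(-⅕))) - 36 = (-2691 + (25 + ⅕)/(17 + ⅕)) - 36 = (-2691 + (126/5)/(86/5)) - 36 = (-2691 + (5/86)*(126/5)) - 36 = (-2691 + 63/43) - 36 = -115650/43 - 36 = -117198/43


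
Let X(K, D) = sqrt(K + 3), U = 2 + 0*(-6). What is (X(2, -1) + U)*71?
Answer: 142 + 71*sqrt(5) ≈ 300.76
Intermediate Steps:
U = 2 (U = 2 + 0 = 2)
X(K, D) = sqrt(3 + K)
(X(2, -1) + U)*71 = (sqrt(3 + 2) + 2)*71 = (sqrt(5) + 2)*71 = (2 + sqrt(5))*71 = 142 + 71*sqrt(5)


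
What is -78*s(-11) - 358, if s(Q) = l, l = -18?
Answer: 1046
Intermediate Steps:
s(Q) = -18
-78*s(-11) - 358 = -78*(-18) - 358 = 1404 - 358 = 1046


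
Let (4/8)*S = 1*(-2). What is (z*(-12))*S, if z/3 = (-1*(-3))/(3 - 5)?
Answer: -216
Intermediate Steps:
S = -4 (S = 2*(1*(-2)) = 2*(-2) = -4)
z = -9/2 (z = 3*((-1*(-3))/(3 - 5)) = 3*(3/(-2)) = 3*(3*(-½)) = 3*(-3/2) = -9/2 ≈ -4.5000)
(z*(-12))*S = -9/2*(-12)*(-4) = 54*(-4) = -216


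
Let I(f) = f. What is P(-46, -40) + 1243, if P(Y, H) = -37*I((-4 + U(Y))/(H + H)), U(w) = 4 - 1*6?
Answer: 49609/40 ≈ 1240.2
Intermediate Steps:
U(w) = -2 (U(w) = 4 - 6 = -2)
P(Y, H) = 111/H (P(Y, H) = -37*(-4 - 2)/(H + H) = -(-222)/(2*H) = -(-222)*1/(2*H) = -(-111)/H = 111/H)
P(-46, -40) + 1243 = 111/(-40) + 1243 = 111*(-1/40) + 1243 = -111/40 + 1243 = 49609/40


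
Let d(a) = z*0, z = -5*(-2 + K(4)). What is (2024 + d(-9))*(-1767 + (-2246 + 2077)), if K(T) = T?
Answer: -3918464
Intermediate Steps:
z = -10 (z = -5*(-2 + 4) = -5*2 = -10)
d(a) = 0 (d(a) = -10*0 = 0)
(2024 + d(-9))*(-1767 + (-2246 + 2077)) = (2024 + 0)*(-1767 + (-2246 + 2077)) = 2024*(-1767 - 169) = 2024*(-1936) = -3918464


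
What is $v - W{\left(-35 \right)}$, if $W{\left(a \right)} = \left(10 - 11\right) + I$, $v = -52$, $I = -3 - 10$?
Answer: $-38$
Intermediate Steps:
$I = -13$ ($I = -3 - 10 = -13$)
$W{\left(a \right)} = -14$ ($W{\left(a \right)} = \left(10 - 11\right) - 13 = -1 - 13 = -14$)
$v - W{\left(-35 \right)} = -52 - -14 = -52 + 14 = -38$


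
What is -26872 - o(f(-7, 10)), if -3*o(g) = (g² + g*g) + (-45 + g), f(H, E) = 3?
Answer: -26880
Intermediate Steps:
o(g) = 15 - 2*g²/3 - g/3 (o(g) = -((g² + g*g) + (-45 + g))/3 = -((g² + g²) + (-45 + g))/3 = -(2*g² + (-45 + g))/3 = -(-45 + g + 2*g²)/3 = 15 - 2*g²/3 - g/3)
-26872 - o(f(-7, 10)) = -26872 - (15 - ⅔*3² - ⅓*3) = -26872 - (15 - ⅔*9 - 1) = -26872 - (15 - 6 - 1) = -26872 - 1*8 = -26872 - 8 = -26880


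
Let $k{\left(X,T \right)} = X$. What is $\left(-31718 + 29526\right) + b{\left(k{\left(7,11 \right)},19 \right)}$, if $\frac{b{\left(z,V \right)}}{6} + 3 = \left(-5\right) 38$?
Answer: $-3350$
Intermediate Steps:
$b{\left(z,V \right)} = -1158$ ($b{\left(z,V \right)} = -18 + 6 \left(\left(-5\right) 38\right) = -18 + 6 \left(-190\right) = -18 - 1140 = -1158$)
$\left(-31718 + 29526\right) + b{\left(k{\left(7,11 \right)},19 \right)} = \left(-31718 + 29526\right) - 1158 = -2192 - 1158 = -3350$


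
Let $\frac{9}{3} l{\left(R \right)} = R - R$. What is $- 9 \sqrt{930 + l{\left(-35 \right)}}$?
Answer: $- 9 \sqrt{930} \approx -274.46$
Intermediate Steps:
$l{\left(R \right)} = 0$ ($l{\left(R \right)} = \frac{R - R}{3} = \frac{1}{3} \cdot 0 = 0$)
$- 9 \sqrt{930 + l{\left(-35 \right)}} = - 9 \sqrt{930 + 0} = - 9 \sqrt{930}$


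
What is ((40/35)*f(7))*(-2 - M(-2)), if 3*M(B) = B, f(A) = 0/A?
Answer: 0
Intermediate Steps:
f(A) = 0
M(B) = B/3
((40/35)*f(7))*(-2 - M(-2)) = ((40/35)*0)*(-2 - (-2)/3) = ((40*(1/35))*0)*(-2 - 1*(-⅔)) = ((8/7)*0)*(-2 + ⅔) = 0*(-4/3) = 0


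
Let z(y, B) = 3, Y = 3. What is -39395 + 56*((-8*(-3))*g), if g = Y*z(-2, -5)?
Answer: -27299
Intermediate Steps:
g = 9 (g = 3*3 = 9)
-39395 + 56*((-8*(-3))*g) = -39395 + 56*(-8*(-3)*9) = -39395 + 56*(24*9) = -39395 + 56*216 = -39395 + 12096 = -27299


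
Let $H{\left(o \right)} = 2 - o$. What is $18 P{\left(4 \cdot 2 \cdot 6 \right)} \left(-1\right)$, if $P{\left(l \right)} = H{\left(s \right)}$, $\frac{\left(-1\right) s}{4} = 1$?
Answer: $-108$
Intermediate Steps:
$s = -4$ ($s = \left(-4\right) 1 = -4$)
$P{\left(l \right)} = 6$ ($P{\left(l \right)} = 2 - -4 = 2 + 4 = 6$)
$18 P{\left(4 \cdot 2 \cdot 6 \right)} \left(-1\right) = 18 \cdot 6 \left(-1\right) = 108 \left(-1\right) = -108$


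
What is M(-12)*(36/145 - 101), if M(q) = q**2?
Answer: -2103696/145 ≈ -14508.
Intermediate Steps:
M(-12)*(36/145 - 101) = (-12)**2*(36/145 - 101) = 144*(36*(1/145) - 101) = 144*(36/145 - 101) = 144*(-14609/145) = -2103696/145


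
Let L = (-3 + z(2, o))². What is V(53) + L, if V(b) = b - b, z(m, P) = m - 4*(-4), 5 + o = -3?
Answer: 225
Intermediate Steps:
o = -8 (o = -5 - 3 = -8)
z(m, P) = 16 + m (z(m, P) = m + 16 = 16 + m)
V(b) = 0
L = 225 (L = (-3 + (16 + 2))² = (-3 + 18)² = 15² = 225)
V(53) + L = 0 + 225 = 225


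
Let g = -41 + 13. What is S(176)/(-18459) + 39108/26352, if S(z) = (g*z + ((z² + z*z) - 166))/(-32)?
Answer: 3163445/2001776 ≈ 1.5803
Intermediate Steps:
g = -28
S(z) = 83/16 - z²/16 + 7*z/8 (S(z) = (-28*z + ((z² + z*z) - 166))/(-32) = (-28*z + ((z² + z²) - 166))*(-1/32) = (-28*z + (2*z² - 166))*(-1/32) = (-28*z + (-166 + 2*z²))*(-1/32) = (-166 - 28*z + 2*z²)*(-1/32) = 83/16 - z²/16 + 7*z/8)
S(176)/(-18459) + 39108/26352 = (83/16 - 1/16*176² + (7/8)*176)/(-18459) + 39108/26352 = (83/16 - 1/16*30976 + 154)*(-1/18459) + 39108*(1/26352) = (83/16 - 1936 + 154)*(-1/18459) + 3259/2196 = -28429/16*(-1/18459) + 3259/2196 = 28429/295344 + 3259/2196 = 3163445/2001776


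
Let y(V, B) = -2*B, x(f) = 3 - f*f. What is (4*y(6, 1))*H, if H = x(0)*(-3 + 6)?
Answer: -72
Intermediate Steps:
x(f) = 3 - f²
H = 9 (H = (3 - 1*0²)*(-3 + 6) = (3 - 1*0)*3 = (3 + 0)*3 = 3*3 = 9)
(4*y(6, 1))*H = (4*(-2*1))*9 = (4*(-2))*9 = -8*9 = -72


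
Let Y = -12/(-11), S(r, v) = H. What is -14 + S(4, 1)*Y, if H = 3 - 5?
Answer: -178/11 ≈ -16.182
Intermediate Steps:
H = -2
S(r, v) = -2
Y = 12/11 (Y = -12*(-1/11) = 12/11 ≈ 1.0909)
-14 + S(4, 1)*Y = -14 - 2*12/11 = -14 - 24/11 = -178/11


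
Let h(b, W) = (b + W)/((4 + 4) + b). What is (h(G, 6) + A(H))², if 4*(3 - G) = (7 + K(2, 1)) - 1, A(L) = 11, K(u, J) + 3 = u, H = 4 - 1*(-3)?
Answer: 211600/1521 ≈ 139.12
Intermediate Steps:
H = 7 (H = 4 + 3 = 7)
K(u, J) = -3 + u
G = 7/4 (G = 3 - ((7 + (-3 + 2)) - 1)/4 = 3 - ((7 - 1) - 1)/4 = 3 - (6 - 1)/4 = 3 - ¼*5 = 3 - 5/4 = 7/4 ≈ 1.7500)
h(b, W) = (W + b)/(8 + b)
(h(G, 6) + A(H))² = ((6 + 7/4)/(8 + 7/4) + 11)² = ((31/4)/(39/4) + 11)² = ((4/39)*(31/4) + 11)² = (31/39 + 11)² = (460/39)² = 211600/1521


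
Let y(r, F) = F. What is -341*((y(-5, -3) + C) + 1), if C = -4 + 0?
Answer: 2046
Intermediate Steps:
C = -4
-341*((y(-5, -3) + C) + 1) = -341*((-3 - 4) + 1) = -341*(-7 + 1) = -341*(-6) = 2046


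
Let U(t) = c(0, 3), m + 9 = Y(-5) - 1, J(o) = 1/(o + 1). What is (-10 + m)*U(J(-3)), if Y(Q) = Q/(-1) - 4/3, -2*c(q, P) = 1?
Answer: 49/6 ≈ 8.1667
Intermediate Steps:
c(q, P) = -1/2 (c(q, P) = -1/2*1 = -1/2)
Y(Q) = -4/3 - Q (Y(Q) = Q*(-1) - 4*1/3 = -Q - 4/3 = -4/3 - Q)
J(o) = 1/(1 + o)
m = -19/3 (m = -9 + ((-4/3 - 1*(-5)) - 1) = -9 + ((-4/3 + 5) - 1) = -9 + (11/3 - 1) = -9 + 8/3 = -19/3 ≈ -6.3333)
U(t) = -1/2
(-10 + m)*U(J(-3)) = (-10 - 19/3)*(-1/2) = -49/3*(-1/2) = 49/6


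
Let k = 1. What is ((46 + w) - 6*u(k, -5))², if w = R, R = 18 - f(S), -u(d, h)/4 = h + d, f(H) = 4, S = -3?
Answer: 1296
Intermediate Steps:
u(d, h) = -4*d - 4*h (u(d, h) = -4*(h + d) = -4*(d + h) = -4*d - 4*h)
R = 14 (R = 18 - 1*4 = 18 - 4 = 14)
w = 14
((46 + w) - 6*u(k, -5))² = ((46 + 14) - 6*(-4*1 - 4*(-5)))² = (60 - 6*(-4 + 20))² = (60 - 6*16)² = (60 - 96)² = (-36)² = 1296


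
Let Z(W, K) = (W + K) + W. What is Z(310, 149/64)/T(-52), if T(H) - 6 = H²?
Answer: 39829/173440 ≈ 0.22964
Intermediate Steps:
Z(W, K) = K + 2*W (Z(W, K) = (K + W) + W = K + 2*W)
T(H) = 6 + H²
Z(310, 149/64)/T(-52) = (149/64 + 2*310)/(6 + (-52)²) = (149*(1/64) + 620)/(6 + 2704) = (149/64 + 620)/2710 = (39829/64)*(1/2710) = 39829/173440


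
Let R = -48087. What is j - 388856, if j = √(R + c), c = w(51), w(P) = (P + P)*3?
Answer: -388856 + 3*I*√5309 ≈ -3.8886e+5 + 218.59*I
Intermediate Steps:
w(P) = 6*P (w(P) = (2*P)*3 = 6*P)
c = 306 (c = 6*51 = 306)
j = 3*I*√5309 (j = √(-48087 + 306) = √(-47781) = 3*I*√5309 ≈ 218.59*I)
j - 388856 = 3*I*√5309 - 388856 = -388856 + 3*I*√5309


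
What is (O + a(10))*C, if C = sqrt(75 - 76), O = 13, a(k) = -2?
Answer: 11*I ≈ 11.0*I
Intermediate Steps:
C = I (C = sqrt(-1) = I ≈ 1.0*I)
(O + a(10))*C = (13 - 2)*I = 11*I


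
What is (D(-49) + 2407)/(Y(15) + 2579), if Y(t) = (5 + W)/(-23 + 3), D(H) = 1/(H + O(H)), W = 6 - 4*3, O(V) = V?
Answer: 2358850/2527469 ≈ 0.93329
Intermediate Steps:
W = -6 (W = 6 - 12 = -6)
D(H) = 1/(2*H) (D(H) = 1/(H + H) = 1/(2*H))
Y(t) = 1/20 (Y(t) = (5 - 6)/(-23 + 3) = -1/(-20) = -1*(-1/20) = 1/20)
(D(-49) + 2407)/(Y(15) + 2579) = ((½)/(-49) + 2407)/(1/20 + 2579) = ((½)*(-1/49) + 2407)/(51581/20) = (-1/98 + 2407)*(20/51581) = (235885/98)*(20/51581) = 2358850/2527469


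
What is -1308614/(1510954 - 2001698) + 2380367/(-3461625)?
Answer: 1680890057351/849385849500 ≈ 1.9789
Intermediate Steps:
-1308614/(1510954 - 2001698) + 2380367/(-3461625) = -1308614/(-490744) + 2380367*(-1/3461625) = -1308614*(-1/490744) - 2380367/3461625 = 654307/245372 - 2380367/3461625 = 1680890057351/849385849500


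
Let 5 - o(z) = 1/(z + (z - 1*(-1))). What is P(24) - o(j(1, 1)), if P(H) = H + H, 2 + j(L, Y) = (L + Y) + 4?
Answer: 388/9 ≈ 43.111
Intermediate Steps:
j(L, Y) = 2 + L + Y (j(L, Y) = -2 + ((L + Y) + 4) = -2 + (4 + L + Y) = 2 + L + Y)
P(H) = 2*H
o(z) = 5 - 1/(1 + 2*z) (o(z) = 5 - 1/(z + (z - 1*(-1))) = 5 - 1/(z + (z + 1)) = 5 - 1/(z + (1 + z)) = 5 - 1/(1 + 2*z))
P(24) - o(j(1, 1)) = 2*24 - 2*(2 + 5*(2 + 1 + 1))/(1 + 2*(2 + 1 + 1)) = 48 - 2*(2 + 5*4)/(1 + 2*4) = 48 - 2*(2 + 20)/(1 + 8) = 48 - 2*22/9 = 48 - 1*44/9 = 48 - 44/9 = 388/9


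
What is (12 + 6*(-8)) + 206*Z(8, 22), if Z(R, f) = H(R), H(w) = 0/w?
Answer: -36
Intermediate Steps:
H(w) = 0
Z(R, f) = 0
(12 + 6*(-8)) + 206*Z(8, 22) = (12 + 6*(-8)) + 206*0 = (12 - 48) + 0 = -36 + 0 = -36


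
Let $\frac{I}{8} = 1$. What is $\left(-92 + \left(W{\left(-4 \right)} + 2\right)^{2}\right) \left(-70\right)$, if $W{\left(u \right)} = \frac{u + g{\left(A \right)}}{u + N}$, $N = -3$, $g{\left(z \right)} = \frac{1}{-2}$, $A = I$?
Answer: $\frac{83315}{14} \approx 5951.1$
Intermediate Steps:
$I = 8$ ($I = 8 \cdot 1 = 8$)
$A = 8$
$g{\left(z \right)} = - \frac{1}{2}$
$W{\left(u \right)} = \frac{- \frac{1}{2} + u}{-3 + u}$ ($W{\left(u \right)} = \frac{u - \frac{1}{2}}{u - 3} = \frac{- \frac{1}{2} + u}{-3 + u}$)
$\left(-92 + \left(W{\left(-4 \right)} + 2\right)^{2}\right) \left(-70\right) = \left(-92 + \left(\frac{- \frac{1}{2} - 4}{-3 - 4} + 2\right)^{2}\right) \left(-70\right) = \left(-92 + \left(\frac{1}{-7} \left(- \frac{9}{2}\right) + 2\right)^{2}\right) \left(-70\right) = \left(-92 + \left(\left(- \frac{1}{7}\right) \left(- \frac{9}{2}\right) + 2\right)^{2}\right) \left(-70\right) = \left(-92 + \left(\frac{9}{14} + 2\right)^{2}\right) \left(-70\right) = \left(-92 + \left(\frac{37}{14}\right)^{2}\right) \left(-70\right) = \left(-92 + \frac{1369}{196}\right) \left(-70\right) = \left(- \frac{16663}{196}\right) \left(-70\right) = \frac{83315}{14}$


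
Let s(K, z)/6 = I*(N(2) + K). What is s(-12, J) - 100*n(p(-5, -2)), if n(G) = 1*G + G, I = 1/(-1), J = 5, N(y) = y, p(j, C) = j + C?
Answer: 1460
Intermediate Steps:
p(j, C) = C + j
I = -1
s(K, z) = -12 - 6*K (s(K, z) = 6*(-(2 + K)) = 6*(-2 - K) = -12 - 6*K)
n(G) = 2*G (n(G) = G + G = 2*G)
s(-12, J) - 100*n(p(-5, -2)) = (-12 - 6*(-12)) - 200*(-2 - 5) = (-12 + 72) - 200*(-7) = 60 - 100*(-14) = 60 + 1400 = 1460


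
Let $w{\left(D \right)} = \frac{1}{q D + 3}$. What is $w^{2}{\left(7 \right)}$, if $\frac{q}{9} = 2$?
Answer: $\frac{1}{16641} \approx 6.0093 \cdot 10^{-5}$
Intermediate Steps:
$q = 18$ ($q = 9 \cdot 2 = 18$)
$w{\left(D \right)} = \frac{1}{3 + 18 D}$ ($w{\left(D \right)} = \frac{1}{18 D + 3} = \frac{1}{3 + 18 D}$)
$w^{2}{\left(7 \right)} = \left(\frac{1}{3 \left(1 + 6 \cdot 7\right)}\right)^{2} = \left(\frac{1}{3 \left(1 + 42\right)}\right)^{2} = \left(\frac{1}{3 \cdot 43}\right)^{2} = \left(\frac{1}{3} \cdot \frac{1}{43}\right)^{2} = \left(\frac{1}{129}\right)^{2} = \frac{1}{16641}$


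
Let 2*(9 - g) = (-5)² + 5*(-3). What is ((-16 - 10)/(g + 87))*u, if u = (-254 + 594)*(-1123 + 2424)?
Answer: -884680/7 ≈ -1.2638e+5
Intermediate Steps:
g = 4 (g = 9 - ((-5)² + 5*(-3))/2 = 9 - (25 - 15)/2 = 9 - ½*10 = 9 - 5 = 4)
u = 442340 (u = 340*1301 = 442340)
((-16 - 10)/(g + 87))*u = ((-16 - 10)/(4 + 87))*442340 = -26/91*442340 = -26*1/91*442340 = -2/7*442340 = -884680/7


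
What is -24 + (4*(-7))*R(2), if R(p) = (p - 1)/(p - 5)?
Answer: -44/3 ≈ -14.667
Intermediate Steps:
R(p) = (-1 + p)/(-5 + p)
-24 + (4*(-7))*R(2) = -24 + (4*(-7))*((-1 + 2)/(-5 + 2)) = -24 - 28/(-3) = -24 - (-28)/3 = -24 - 28*(-⅓) = -24 + 28/3 = -44/3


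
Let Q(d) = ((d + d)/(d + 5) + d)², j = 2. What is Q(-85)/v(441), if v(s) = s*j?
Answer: 48841/6272 ≈ 7.7871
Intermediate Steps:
v(s) = 2*s (v(s) = s*2 = 2*s)
Q(d) = (d + 2*d/(5 + d))² (Q(d) = ((2*d)/(5 + d) + d)² = (2*d/(5 + d) + d)² = (d + 2*d/(5 + d))²)
Q(-85)/v(441) = ((-85)²*(7 - 85)²/(5 - 85)²)/((2*441)) = (7225*(-78)²/(-80)²)/882 = (7225*(1/6400)*6084)*(1/882) = (439569/64)*(1/882) = 48841/6272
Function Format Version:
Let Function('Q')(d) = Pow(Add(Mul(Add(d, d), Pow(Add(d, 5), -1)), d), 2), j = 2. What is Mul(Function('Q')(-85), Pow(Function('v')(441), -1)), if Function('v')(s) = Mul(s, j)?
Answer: Rational(48841, 6272) ≈ 7.7871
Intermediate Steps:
Function('v')(s) = Mul(2, s) (Function('v')(s) = Mul(s, 2) = Mul(2, s))
Function('Q')(d) = Pow(Add(d, Mul(2, d, Pow(Add(5, d), -1))), 2) (Function('Q')(d) = Pow(Add(Mul(Mul(2, d), Pow(Add(5, d), -1)), d), 2) = Pow(Add(Mul(2, d, Pow(Add(5, d), -1)), d), 2) = Pow(Add(d, Mul(2, d, Pow(Add(5, d), -1))), 2))
Mul(Function('Q')(-85), Pow(Function('v')(441), -1)) = Mul(Mul(Pow(-85, 2), Pow(Add(5, -85), -2), Pow(Add(7, -85), 2)), Pow(Mul(2, 441), -1)) = Mul(Mul(7225, Pow(-80, -2), Pow(-78, 2)), Pow(882, -1)) = Mul(Mul(7225, Rational(1, 6400), 6084), Rational(1, 882)) = Mul(Rational(439569, 64), Rational(1, 882)) = Rational(48841, 6272)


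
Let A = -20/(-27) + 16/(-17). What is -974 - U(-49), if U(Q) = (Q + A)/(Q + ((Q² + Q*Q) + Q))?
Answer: -2102975881/2159136 ≈ -973.99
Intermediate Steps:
A = -92/459 (A = -20*(-1/27) + 16*(-1/17) = 20/27 - 16/17 = -92/459 ≈ -0.20044)
U(Q) = (-92/459 + Q)/(2*Q + 2*Q²) (U(Q) = (Q - 92/459)/(Q + ((Q² + Q*Q) + Q)) = (-92/459 + Q)/(Q + ((Q² + Q²) + Q)) = (-92/459 + Q)/(Q + (2*Q² + Q)) = (-92/459 + Q)/(Q + (Q + 2*Q²)) = (-92/459 + Q)/(2*Q + 2*Q²))
-974 - U(-49) = -974 - (-92 + 459*(-49))/(918*(-49)*(1 - 49)) = -974 - (-1)*(-92 - 22491)/(918*49*(-48)) = -974 - (-1)*(-1)*(-22583)/(918*49*48) = -974 - 1*(-22583/2159136) = -974 + 22583/2159136 = -2102975881/2159136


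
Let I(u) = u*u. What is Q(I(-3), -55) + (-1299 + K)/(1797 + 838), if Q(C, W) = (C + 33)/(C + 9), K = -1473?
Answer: 10129/7905 ≈ 1.2813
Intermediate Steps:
I(u) = u²
Q(C, W) = (33 + C)/(9 + C)
Q(I(-3), -55) + (-1299 + K)/(1797 + 838) = (33 + (-3)²)/(9 + (-3)²) + (-1299 - 1473)/(1797 + 838) = (33 + 9)/(9 + 9) - 2772/2635 = 42/18 - 2772*1/2635 = (1/18)*42 - 2772/2635 = 7/3 - 2772/2635 = 10129/7905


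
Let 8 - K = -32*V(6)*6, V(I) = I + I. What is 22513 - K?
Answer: 20201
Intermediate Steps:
V(I) = 2*I
K = 2312 (K = 8 - (-64*6)*6 = 8 - (-32*12)*6 = 8 - (-384)*6 = 8 - 1*(-2304) = 8 + 2304 = 2312)
22513 - K = 22513 - 1*2312 = 22513 - 2312 = 20201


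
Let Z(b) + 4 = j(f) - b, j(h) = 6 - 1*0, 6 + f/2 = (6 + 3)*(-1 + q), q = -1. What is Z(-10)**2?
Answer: 144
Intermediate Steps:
f = -48 (f = -12 + 2*((6 + 3)*(-1 - 1)) = -12 + 2*(9*(-2)) = -12 + 2*(-18) = -12 - 36 = -48)
j(h) = 6 (j(h) = 6 + 0 = 6)
Z(b) = 2 - b (Z(b) = -4 + (6 - b) = 2 - b)
Z(-10)**2 = (2 - 1*(-10))**2 = (2 + 10)**2 = 12**2 = 144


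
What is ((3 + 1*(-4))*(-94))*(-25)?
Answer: -2350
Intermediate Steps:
((3 + 1*(-4))*(-94))*(-25) = ((3 - 4)*(-94))*(-25) = -1*(-94)*(-25) = 94*(-25) = -2350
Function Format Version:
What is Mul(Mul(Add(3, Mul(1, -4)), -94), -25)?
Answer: -2350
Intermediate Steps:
Mul(Mul(Add(3, Mul(1, -4)), -94), -25) = Mul(Mul(Add(3, -4), -94), -25) = Mul(Mul(-1, -94), -25) = Mul(94, -25) = -2350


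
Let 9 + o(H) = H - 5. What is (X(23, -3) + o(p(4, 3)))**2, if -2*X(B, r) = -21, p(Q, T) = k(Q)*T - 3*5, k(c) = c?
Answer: 169/4 ≈ 42.250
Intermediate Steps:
p(Q, T) = -15 + Q*T (p(Q, T) = Q*T - 3*5 = Q*T - 15 = -15 + Q*T)
o(H) = -14 + H (o(H) = -9 + (H - 5) = -9 + (-5 + H) = -14 + H)
X(B, r) = 21/2 (X(B, r) = -1/2*(-21) = 21/2)
(X(23, -3) + o(p(4, 3)))**2 = (21/2 + (-14 + (-15 + 4*3)))**2 = (21/2 + (-14 + (-15 + 12)))**2 = (21/2 + (-14 - 3))**2 = (21/2 - 17)**2 = (-13/2)**2 = 169/4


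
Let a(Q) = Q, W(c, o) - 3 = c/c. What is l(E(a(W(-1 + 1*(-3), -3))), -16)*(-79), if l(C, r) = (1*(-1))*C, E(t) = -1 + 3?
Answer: 158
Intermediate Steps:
W(c, o) = 4 (W(c, o) = 3 + c/c = 3 + 1 = 4)
E(t) = 2
l(C, r) = -C
l(E(a(W(-1 + 1*(-3), -3))), -16)*(-79) = -1*2*(-79) = -2*(-79) = 158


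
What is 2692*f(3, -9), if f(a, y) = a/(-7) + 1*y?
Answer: -177672/7 ≈ -25382.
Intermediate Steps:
f(a, y) = y - a/7 (f(a, y) = -a/7 + y = y - a/7)
2692*f(3, -9) = 2692*(-9 - ⅐*3) = 2692*(-9 - 3/7) = 2692*(-66/7) = -177672/7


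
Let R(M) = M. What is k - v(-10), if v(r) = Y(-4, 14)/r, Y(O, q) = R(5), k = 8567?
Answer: 17135/2 ≈ 8567.5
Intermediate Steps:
Y(O, q) = 5
v(r) = 5/r
k - v(-10) = 8567 - 5/(-10) = 8567 - 5*(-1)/10 = 8567 - 1*(-½) = 8567 + ½ = 17135/2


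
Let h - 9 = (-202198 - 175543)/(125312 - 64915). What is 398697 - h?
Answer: 24079936877/60397 ≈ 3.9869e+5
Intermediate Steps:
h = 165832/60397 (h = 9 + (-202198 - 175543)/(125312 - 64915) = 9 - 377741/60397 = 165832/60397 ≈ 2.7457)
398697 - h = 398697 - 1*165832/60397 = 398697 - 165832/60397 = 24079936877/60397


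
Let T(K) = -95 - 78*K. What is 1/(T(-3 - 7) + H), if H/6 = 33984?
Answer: 1/204589 ≈ 4.8879e-6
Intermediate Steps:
H = 203904 (H = 6*33984 = 203904)
T(K) = -95 - 78*K
1/(T(-3 - 7) + H) = 1/((-95 - 78*(-3 - 7)) + 203904) = 1/((-95 - 78*(-10)) + 203904) = 1/((-95 + 780) + 203904) = 1/(685 + 203904) = 1/204589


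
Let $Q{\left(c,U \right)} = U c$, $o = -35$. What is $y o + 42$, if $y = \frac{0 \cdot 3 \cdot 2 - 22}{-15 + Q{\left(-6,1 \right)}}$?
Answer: $\frac{16}{3} \approx 5.3333$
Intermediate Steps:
$y = \frac{22}{21}$ ($y = \frac{0 \cdot 3 \cdot 2 - 22}{-15 + 1 \left(-6\right)} = \frac{0 \cdot 2 - 22}{-15 - 6} = \frac{0 - 22}{-21} = \left(-22\right) \left(- \frac{1}{21}\right) = \frac{22}{21} \approx 1.0476$)
$y o + 42 = \frac{22}{21} \left(-35\right) + 42 = - \frac{110}{3} + 42 = \frac{16}{3}$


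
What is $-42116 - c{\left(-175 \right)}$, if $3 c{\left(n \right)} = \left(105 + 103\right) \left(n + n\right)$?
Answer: $- \frac{53548}{3} \approx -17849.0$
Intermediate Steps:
$c{\left(n \right)} = \frac{416 n}{3}$ ($c{\left(n \right)} = \frac{\left(105 + 103\right) \left(n + n\right)}{3} = \frac{208 \cdot 2 n}{3} = \frac{416 n}{3}$)
$-42116 - c{\left(-175 \right)} = -42116 - \frac{416}{3} \left(-175\right) = -42116 - - \frac{72800}{3} = -42116 + \frac{72800}{3} = - \frac{53548}{3}$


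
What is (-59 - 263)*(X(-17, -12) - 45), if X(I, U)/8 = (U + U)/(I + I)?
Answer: 215418/17 ≈ 12672.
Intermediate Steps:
X(I, U) = 8*U/I (X(I, U) = 8*((U + U)/(I + I)) = 8*((2*U)/((2*I))) = 8*((2*U)*(1/(2*I))) = 8*(U/I) = 8*U/I)
(-59 - 263)*(X(-17, -12) - 45) = (-59 - 263)*(8*(-12)/(-17) - 45) = -322*(8*(-12)*(-1/17) - 45) = -322*(96/17 - 45) = -322*(-669/17) = 215418/17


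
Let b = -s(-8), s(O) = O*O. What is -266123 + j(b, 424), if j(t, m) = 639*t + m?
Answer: -306595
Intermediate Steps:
s(O) = O**2
b = -64 (b = -1*(-8)**2 = -1*64 = -64)
j(t, m) = m + 639*t
-266123 + j(b, 424) = -266123 + (424 + 639*(-64)) = -266123 + (424 - 40896) = -266123 - 40472 = -306595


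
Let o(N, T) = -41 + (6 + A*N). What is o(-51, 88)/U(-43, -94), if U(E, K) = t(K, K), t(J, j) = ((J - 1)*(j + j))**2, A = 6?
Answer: -341/318979600 ≈ -1.0690e-6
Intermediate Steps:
o(N, T) = -35 + 6*N (o(N, T) = -41 + (6 + 6*N) = -35 + 6*N)
t(J, j) = 4*j**2*(-1 + J)**2 (t(J, j) = ((-1 + J)*(2*j))**2 = (2*j*(-1 + J))**2 = 4*j**2*(-1 + J)**2)
U(E, K) = 4*K**2*(-1 + K)**2
o(-51, 88)/U(-43, -94) = (-35 + 6*(-51))/((4*(-94)**2*(-1 - 94)**2)) = (-35 - 306)/((4*8836*(-95)**2)) = -341/(4*8836*9025) = -341/318979600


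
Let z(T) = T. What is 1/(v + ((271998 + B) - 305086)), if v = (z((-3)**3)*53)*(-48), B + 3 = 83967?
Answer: 1/119564 ≈ 8.3637e-6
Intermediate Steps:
B = 83964 (B = -3 + 83967 = 83964)
v = 68688 (v = ((-3)**3*53)*(-48) = -27*53*(-48) = -1431*(-48) = 68688)
1/(v + ((271998 + B) - 305086)) = 1/(68688 + ((271998 + 83964) - 305086)) = 1/(68688 + (355962 - 305086)) = 1/(68688 + 50876) = 1/119564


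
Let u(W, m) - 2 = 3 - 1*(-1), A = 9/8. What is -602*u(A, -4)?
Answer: -3612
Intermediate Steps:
A = 9/8 (A = 9*(⅛) = 9/8 ≈ 1.1250)
u(W, m) = 6 (u(W, m) = 2 + (3 - 1*(-1)) = 2 + (3 + 1) = 2 + 4 = 6)
-602*u(A, -4) = -602*6 = -3612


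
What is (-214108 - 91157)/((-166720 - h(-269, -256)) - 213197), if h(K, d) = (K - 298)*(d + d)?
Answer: 101755/223407 ≈ 0.45547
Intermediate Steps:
h(K, d) = 2*d*(-298 + K) (h(K, d) = (-298 + K)*(2*d) = 2*d*(-298 + K))
(-214108 - 91157)/((-166720 - h(-269, -256)) - 213197) = (-214108 - 91157)/((-166720 - 2*(-256)*(-298 - 269)) - 213197) = -305265/((-166720 - 2*(-256)*(-567)) - 213197) = -305265/((-166720 - 1*290304) - 213197) = -305265/((-166720 - 290304) - 213197) = -305265/(-457024 - 213197) = -305265/(-670221) = -305265*(-1/670221) = 101755/223407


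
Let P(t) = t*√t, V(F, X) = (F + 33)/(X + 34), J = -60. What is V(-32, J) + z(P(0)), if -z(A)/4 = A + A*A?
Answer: -1/26 ≈ -0.038462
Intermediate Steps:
V(F, X) = (33 + F)/(34 + X)
P(t) = t^(3/2)
z(A) = -4*A - 4*A² (z(A) = -4*(A + A*A) = -4*(A + A²) = -4*A - 4*A²)
V(-32, J) + z(P(0)) = (33 - 32)/(34 - 60) - 4*0^(3/2)*(1 + 0^(3/2)) = 1/(-26) - 4*0*(1 + 0) = -1/26*1 - 4*0*1 = -1/26 + 0 = -1/26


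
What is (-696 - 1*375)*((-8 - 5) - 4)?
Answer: 18207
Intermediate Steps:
(-696 - 1*375)*((-8 - 5) - 4) = (-696 - 375)*(-13 - 4) = -1071*(-17) = 18207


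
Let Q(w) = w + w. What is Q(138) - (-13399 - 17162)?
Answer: 30837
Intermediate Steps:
Q(w) = 2*w
Q(138) - (-13399 - 17162) = 2*138 - (-13399 - 17162) = 276 - 1*(-30561) = 276 + 30561 = 30837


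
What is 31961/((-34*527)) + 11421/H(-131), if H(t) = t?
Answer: -6736399/75718 ≈ -88.967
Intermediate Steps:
31961/((-34*527)) + 11421/H(-131) = 31961/((-34*527)) + 11421/(-131) = 31961/(-17918) + 11421*(-1/131) = 31961*(-1/17918) - 11421/131 = -1031/578 - 11421/131 = -6736399/75718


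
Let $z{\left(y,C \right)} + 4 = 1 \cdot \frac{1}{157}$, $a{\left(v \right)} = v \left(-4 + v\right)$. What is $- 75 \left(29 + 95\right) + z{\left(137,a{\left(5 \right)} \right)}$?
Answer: $- \frac{1460727}{157} \approx -9304.0$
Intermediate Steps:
$z{\left(y,C \right)} = - \frac{627}{157}$ ($z{\left(y,C \right)} = -4 + 1 \cdot \frac{1}{157} = -4 + \frac{1}{157} = - \frac{627}{157}$)
$- 75 \left(29 + 95\right) + z{\left(137,a{\left(5 \right)} \right)} = - 75 \left(29 + 95\right) - \frac{627}{157} = \left(-75\right) 124 - \frac{627}{157} = -9300 - \frac{627}{157} = - \frac{1460727}{157}$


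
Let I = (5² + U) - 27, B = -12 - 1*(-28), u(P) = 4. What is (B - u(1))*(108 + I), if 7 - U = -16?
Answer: 1548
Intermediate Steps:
U = 23 (U = 7 - 1*(-16) = 7 + 16 = 23)
B = 16 (B = -12 + 28 = 16)
I = 21 (I = (5² + 23) - 27 = (25 + 23) - 27 = 48 - 27 = 21)
(B - u(1))*(108 + I) = (16 - 1*4)*(108 + 21) = (16 - 4)*129 = 12*129 = 1548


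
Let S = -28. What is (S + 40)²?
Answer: 144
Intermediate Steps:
(S + 40)² = (-28 + 40)² = 12² = 144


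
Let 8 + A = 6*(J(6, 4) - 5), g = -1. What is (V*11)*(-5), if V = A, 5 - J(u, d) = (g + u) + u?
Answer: 4070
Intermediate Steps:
J(u, d) = 6 - 2*u (J(u, d) = 5 - ((-1 + u) + u) = 5 - (-1 + 2*u) = 5 + (1 - 2*u) = 6 - 2*u)
A = -74 (A = -8 + 6*((6 - 2*6) - 5) = -8 + 6*((6 - 12) - 5) = -8 + 6*(-6 - 5) = -8 + 6*(-11) = -8 - 66 = -74)
V = -74
(V*11)*(-5) = -74*11*(-5) = -814*(-5) = 4070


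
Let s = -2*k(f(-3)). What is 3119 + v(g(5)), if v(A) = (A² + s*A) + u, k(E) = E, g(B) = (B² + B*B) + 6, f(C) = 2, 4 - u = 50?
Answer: 5985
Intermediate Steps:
u = -46 (u = 4 - 1*50 = 4 - 50 = -46)
g(B) = 6 + 2*B² (g(B) = (B² + B²) + 6 = 2*B² + 6 = 6 + 2*B²)
s = -4 (s = -2*2 = -4)
v(A) = -46 + A² - 4*A (v(A) = (A² - 4*A) - 46 = -46 + A² - 4*A)
3119 + v(g(5)) = 3119 + (-46 + (6 + 2*5²)² - 4*(6 + 2*5²)) = 3119 + (-46 + (6 + 2*25)² - 4*(6 + 2*25)) = 3119 + (-46 + (6 + 50)² - 4*(6 + 50)) = 3119 + (-46 + 56² - 4*56) = 3119 + (-46 + 3136 - 224) = 3119 + 2866 = 5985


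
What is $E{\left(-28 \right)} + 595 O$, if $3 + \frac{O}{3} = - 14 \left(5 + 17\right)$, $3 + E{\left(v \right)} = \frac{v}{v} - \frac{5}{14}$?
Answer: $- \frac{7771923}{14} \approx -5.5514 \cdot 10^{5}$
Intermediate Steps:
$E{\left(v \right)} = - \frac{33}{14}$ ($E{\left(v \right)} = -3 + \left(\frac{v}{v} - \frac{5}{14}\right) = -3 + \left(1 - \frac{5}{14}\right) = -3 + \frac{9}{14} = - \frac{33}{14}$)
$O = -933$ ($O = -9 + 3 \left(- 14 \left(5 + 17\right)\right) = -9 + 3 \left(\left(-14\right) 22\right) = -9 + 3 \left(-308\right) = -9 - 924 = -933$)
$E{\left(-28 \right)} + 595 O = - \frac{33}{14} + 595 \left(-933\right) = - \frac{33}{14} - 555135 = - \frac{7771923}{14}$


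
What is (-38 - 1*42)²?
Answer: 6400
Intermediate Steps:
(-38 - 1*42)² = (-38 - 42)² = (-80)² = 6400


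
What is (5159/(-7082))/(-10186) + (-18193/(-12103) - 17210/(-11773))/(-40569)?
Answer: -2832200887969/1805186572411543412 ≈ -1.5689e-6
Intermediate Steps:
(5159/(-7082))/(-10186) + (-18193/(-12103) - 17210/(-11773))/(-40569) = (5159*(-1/7082))*(-1/10186) + (-18193*(-1/12103) - 17210*(-1/11773))*(-1/40569) = -5159/7082*(-1/10186) + (2599/1729 + 17210/11773)*(-1/40569) = 469/6557932 + (60354117/20355517)*(-1/40569) = 469/6557932 - 20118039/275267656391 = -2832200887969/1805186572411543412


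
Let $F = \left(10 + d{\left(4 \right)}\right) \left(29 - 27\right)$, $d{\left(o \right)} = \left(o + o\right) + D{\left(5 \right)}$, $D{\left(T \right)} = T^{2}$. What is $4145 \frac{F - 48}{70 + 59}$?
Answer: $\frac{157510}{129} \approx 1221.0$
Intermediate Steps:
$d{\left(o \right)} = 25 + 2 o$ ($d{\left(o \right)} = \left(o + o\right) + 5^{2} = 2 o + 25 = 25 + 2 o$)
$F = 86$ ($F = \left(10 + \left(25 + 2 \cdot 4\right)\right) \left(29 - 27\right) = \left(10 + \left(25 + 8\right)\right) 2 = \left(10 + 33\right) 2 = 43 \cdot 2 = 86$)
$4145 \frac{F - 48}{70 + 59} = 4145 \frac{86 - 48}{70 + 59} = 4145 \cdot \frac{38}{129} = \frac{157510}{129}$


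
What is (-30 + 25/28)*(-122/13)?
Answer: 49715/182 ≈ 273.16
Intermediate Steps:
(-30 + 25/28)*(-122/13) = -815/28*(-122/13) = 49715/182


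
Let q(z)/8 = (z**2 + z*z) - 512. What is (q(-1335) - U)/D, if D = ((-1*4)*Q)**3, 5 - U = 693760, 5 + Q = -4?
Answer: 29205259/46656 ≈ 625.97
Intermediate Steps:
Q = -9 (Q = -5 - 4 = -9)
U = -693755 (U = 5 - 1*693760 = 5 - 693760 = -693755)
q(z) = -4096 + 16*z**2 (q(z) = 8*((z**2 + z*z) - 512) = 8*((z**2 + z**2) - 512) = 8*(2*z**2 - 512) = 8*(-512 + 2*z**2) = -4096 + 16*z**2)
D = 46656 (D = (-1*4*(-9))**3 = (-4*(-9))**3 = 36**3 = 46656)
(q(-1335) - U)/D = ((-4096 + 16*(-1335)**2) - 1*(-693755))/46656 = ((-4096 + 16*1782225) + 693755)*(1/46656) = ((-4096 + 28515600) + 693755)*(1/46656) = (28511504 + 693755)*(1/46656) = 29205259*(1/46656) = 29205259/46656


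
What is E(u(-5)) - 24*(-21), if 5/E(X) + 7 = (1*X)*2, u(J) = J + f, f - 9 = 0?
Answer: 509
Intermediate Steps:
f = 9 (f = 9 + 0 = 9)
u(J) = 9 + J (u(J) = J + 9 = 9 + J)
E(X) = 5/(-7 + 2*X) (E(X) = 5/(-7 + (1*X)*2) = 5/(-7 + X*2) = 5/(-7 + 2*X))
E(u(-5)) - 24*(-21) = 5/(-7 + 2*(9 - 5)) - 24*(-21) = 5/(-7 + 2*4) + 504 = 5/(-7 + 8) + 504 = 5/1 + 504 = 5*1 + 504 = 5 + 504 = 509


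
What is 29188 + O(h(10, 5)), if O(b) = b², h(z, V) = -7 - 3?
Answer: 29288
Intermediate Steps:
h(z, V) = -10
29188 + O(h(10, 5)) = 29188 + (-10)² = 29188 + 100 = 29288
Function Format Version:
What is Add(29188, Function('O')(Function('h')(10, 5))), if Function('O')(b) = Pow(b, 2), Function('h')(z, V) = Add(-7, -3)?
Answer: 29288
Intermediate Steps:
Function('h')(z, V) = -10
Add(29188, Function('O')(Function('h')(10, 5))) = Add(29188, Pow(-10, 2)) = Add(29188, 100) = 29288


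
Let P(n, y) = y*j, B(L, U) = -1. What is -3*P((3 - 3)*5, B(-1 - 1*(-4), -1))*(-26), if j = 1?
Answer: -78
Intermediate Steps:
P(n, y) = y (P(n, y) = y*1 = y)
-3*P((3 - 3)*5, B(-1 - 1*(-4), -1))*(-26) = -3*(-1)*(-26) = 3*(-26) = -78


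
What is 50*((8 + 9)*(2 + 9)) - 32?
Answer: 9318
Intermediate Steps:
50*((8 + 9)*(2 + 9)) - 32 = 50*(17*11) - 32 = 50*187 - 32 = 9350 - 32 = 9318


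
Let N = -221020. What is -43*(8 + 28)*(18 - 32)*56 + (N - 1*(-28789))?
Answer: 1021401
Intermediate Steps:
-43*(8 + 28)*(18 - 32)*56 + (N - 1*(-28789)) = -43*(8 + 28)*(18 - 32)*56 + (-221020 - 1*(-28789)) = -1548*(-14)*56 + (-221020 + 28789) = -43*(-504)*56 - 192231 = 21672*56 - 192231 = 1213632 - 192231 = 1021401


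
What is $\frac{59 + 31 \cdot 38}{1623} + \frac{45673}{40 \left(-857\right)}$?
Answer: $- \frac{31722919}{55636440} \approx -0.57018$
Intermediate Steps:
$\frac{59 + 31 \cdot 38}{1623} + \frac{45673}{40 \left(-857\right)} = \left(59 + 1178\right) \frac{1}{1623} + \frac{45673}{-34280} = 1237 \cdot \frac{1}{1623} + 45673 \left(- \frac{1}{34280}\right) = \frac{1237}{1623} - \frac{45673}{34280} = - \frac{31722919}{55636440}$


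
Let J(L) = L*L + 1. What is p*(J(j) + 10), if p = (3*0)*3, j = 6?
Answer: 0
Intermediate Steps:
J(L) = 1 + L**2 (J(L) = L**2 + 1 = 1 + L**2)
p = 0 (p = 0*3 = 0)
p*(J(j) + 10) = 0*((1 + 6**2) + 10) = 0*((1 + 36) + 10) = 0*(37 + 10) = 0*47 = 0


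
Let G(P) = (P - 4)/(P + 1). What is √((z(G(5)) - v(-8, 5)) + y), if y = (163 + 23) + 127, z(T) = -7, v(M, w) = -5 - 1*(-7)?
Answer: 4*√19 ≈ 17.436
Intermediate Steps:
v(M, w) = 2 (v(M, w) = -5 + 7 = 2)
G(P) = (-4 + P)/(1 + P)
y = 313 (y = 186 + 127 = 313)
√((z(G(5)) - v(-8, 5)) + y) = √((-7 - 1*2) + 313) = √((-7 - 2) + 313) = √(-9 + 313) = √304 = 4*√19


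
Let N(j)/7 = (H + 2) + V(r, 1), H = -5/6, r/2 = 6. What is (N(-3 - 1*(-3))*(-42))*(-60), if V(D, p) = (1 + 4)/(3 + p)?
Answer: 42630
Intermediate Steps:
r = 12 (r = 2*6 = 12)
H = -5/6 (H = -5*1/6 = -5/6 ≈ -0.83333)
V(D, p) = 5/(3 + p)
N(j) = 203/12 (N(j) = 7*((-5/6 + 2) + 5/(3 + 1)) = 7*(7/6 + 5/4) = 7*(29/12) = 203/12)
(N(-3 - 1*(-3))*(-42))*(-60) = ((203/12)*(-42))*(-60) = -1421/2*(-60) = 42630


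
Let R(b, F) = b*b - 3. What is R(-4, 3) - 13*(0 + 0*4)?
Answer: 13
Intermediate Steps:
R(b, F) = -3 + b**2 (R(b, F) = b**2 - 3 = -3 + b**2)
R(-4, 3) - 13*(0 + 0*4) = (-3 + (-4)**2) - 13*(0 + 0*4) = (-3 + 16) - 13*(0 + 0) = 13 - 13*0 = 13 + 0 = 13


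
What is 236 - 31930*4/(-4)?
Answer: 32166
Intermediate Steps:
236 - 31930*4/(-4) = 236 - 31930*4*(-¼) = 236 - 31930*(-1) = 236 - 155*(-206) = 236 + 31930 = 32166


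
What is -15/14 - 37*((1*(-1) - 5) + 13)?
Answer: -3641/14 ≈ -260.07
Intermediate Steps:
-15/14 - 37*((1*(-1) - 5) + 13) = -15*1/14 - 37*((-1 - 5) + 13) = -15/14 - 37*(-6 + 13) = -15/14 - 37*7 = -15/14 - 259 = -3641/14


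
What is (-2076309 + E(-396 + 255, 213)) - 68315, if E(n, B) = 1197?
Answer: -2143427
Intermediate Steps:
(-2076309 + E(-396 + 255, 213)) - 68315 = (-2076309 + 1197) - 68315 = -2075112 - 68315 = -2143427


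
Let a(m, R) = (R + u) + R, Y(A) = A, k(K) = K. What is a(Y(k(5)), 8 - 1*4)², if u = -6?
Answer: 4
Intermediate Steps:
a(m, R) = -6 + 2*R (a(m, R) = (R - 6) + R = (-6 + R) + R = -6 + 2*R)
a(Y(k(5)), 8 - 1*4)² = (-6 + 2*(8 - 1*4))² = (-6 + 2*(8 - 4))² = (-6 + 2*4)² = (-6 + 8)² = 2² = 4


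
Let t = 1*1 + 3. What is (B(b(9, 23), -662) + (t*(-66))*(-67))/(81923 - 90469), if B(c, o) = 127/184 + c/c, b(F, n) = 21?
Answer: -3254903/1572464 ≈ -2.0699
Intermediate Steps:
t = 4 (t = 1 + 3 = 4)
B(c, o) = 311/184 (B(c, o) = 127*(1/184) + 1 = 127/184 + 1 = 311/184)
(B(b(9, 23), -662) + (t*(-66))*(-67))/(81923 - 90469) = (311/184 + (4*(-66))*(-67))/(81923 - 90469) = (311/184 - 264*(-67))/(-8546) = (311/184 + 17688)*(-1/8546) = (3254903/184)*(-1/8546) = -3254903/1572464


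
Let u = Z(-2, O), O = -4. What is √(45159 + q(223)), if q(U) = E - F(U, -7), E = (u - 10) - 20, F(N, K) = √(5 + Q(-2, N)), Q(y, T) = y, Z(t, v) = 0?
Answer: √(45129 - √3) ≈ 212.43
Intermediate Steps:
u = 0
F(N, K) = √3 (F(N, K) = √(5 - 2) = √3)
E = -30 (E = (0 - 10) - 20 = -10 - 20 = -30)
q(U) = -30 - √3
√(45159 + q(223)) = √(45159 + (-30 - √3)) = √(45129 - √3)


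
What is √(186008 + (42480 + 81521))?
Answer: √310009 ≈ 556.78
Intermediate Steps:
√(186008 + (42480 + 81521)) = √(186008 + 124001) = √310009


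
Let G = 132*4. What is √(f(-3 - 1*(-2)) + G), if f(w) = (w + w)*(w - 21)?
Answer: 2*√143 ≈ 23.917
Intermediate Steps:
f(w) = 2*w*(-21 + w) (f(w) = (2*w)*(-21 + w) = 2*w*(-21 + w))
G = 528
√(f(-3 - 1*(-2)) + G) = √(2*(-3 - 1*(-2))*(-21 + (-3 - 1*(-2))) + 528) = √(2*(-3 + 2)*(-21 + (-3 + 2)) + 528) = √(2*(-1)*(-21 - 1) + 528) = √(2*(-1)*(-22) + 528) = √(44 + 528) = √572 = 2*√143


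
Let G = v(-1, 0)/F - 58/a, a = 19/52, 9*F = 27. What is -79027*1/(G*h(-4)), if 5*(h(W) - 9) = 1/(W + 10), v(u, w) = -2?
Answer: 67568085/1231153 ≈ 54.882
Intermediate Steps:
F = 3 (F = (⅑)*27 = 3)
a = 19/52 (a = 19*(1/52) = 19/52 ≈ 0.36538)
h(W) = 9 + 1/(5*(10 + W)) (h(W) = 9 + 1/(5*(W + 10)) = 9 + 1/(5*(10 + W)))
G = -9086/57 (G = -2/3 - 58/19/52 = -2*⅓ - 58*52/19 = -⅔ - 3016/19 = -9086/57 ≈ -159.40)
-79027*1/(G*h(-4)) = -79027*(-285*(10 - 4)/(9086*(451 + 45*(-4)))) = -79027*(-855/(4543*(451 - 180))) = -79027/((-9086*271/(285*6))) = -79027/((-9086/57*271/30)) = -79027/(-1231153/855) = -79027*(-855/1231153) = 67568085/1231153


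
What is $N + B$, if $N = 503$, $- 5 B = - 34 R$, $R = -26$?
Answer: $\frac{1631}{5} \approx 326.2$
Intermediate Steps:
$B = - \frac{884}{5}$ ($B = - \frac{\left(-34\right) \left(-26\right)}{5} = \left(- \frac{1}{5}\right) 884 = - \frac{884}{5} \approx -176.8$)
$N + B = 503 - \frac{884}{5} = \frac{1631}{5}$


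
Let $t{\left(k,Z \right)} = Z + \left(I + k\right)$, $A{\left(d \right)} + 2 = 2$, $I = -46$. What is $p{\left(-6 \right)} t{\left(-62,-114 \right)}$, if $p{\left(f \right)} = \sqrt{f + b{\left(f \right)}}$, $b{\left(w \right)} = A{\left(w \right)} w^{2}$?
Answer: $- 222 i \sqrt{6} \approx - 543.79 i$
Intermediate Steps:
$A{\left(d \right)} = 0$ ($A{\left(d \right)} = -2 + 2 = 0$)
$b{\left(w \right)} = 0$ ($b{\left(w \right)} = 0 w^{2} = 0$)
$t{\left(k,Z \right)} = -46 + Z + k$ ($t{\left(k,Z \right)} = Z + \left(-46 + k\right) = -46 + Z + k$)
$p{\left(f \right)} = \sqrt{f}$ ($p{\left(f \right)} = \sqrt{f + 0} = \sqrt{f}$)
$p{\left(-6 \right)} t{\left(-62,-114 \right)} = \sqrt{-6} \left(-46 - 114 - 62\right) = i \sqrt{6} \left(-222\right) = - 222 i \sqrt{6}$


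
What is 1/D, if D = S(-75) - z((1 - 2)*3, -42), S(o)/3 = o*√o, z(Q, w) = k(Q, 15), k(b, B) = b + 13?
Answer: I/(5*(-2*I + 225*√3)) ≈ -2.6337e-6 + 0.00051319*I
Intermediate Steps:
k(b, B) = 13 + b
z(Q, w) = 13 + Q
S(o) = 3*o^(3/2) (S(o) = 3*(o*√o) = 3*o^(3/2))
D = -10 - 1125*I*√3 (D = 3*(-75)^(3/2) - (13 + (1 - 2)*3) = 3*(-375*I*√3) - (13 - 1*3) = -1125*I*√3 - (13 - 3) = -1125*I*√3 - 1*10 = -1125*I*√3 - 10 = -10 - 1125*I*√3 ≈ -10.0 - 1948.6*I)
1/D = 1/(-10 - 1125*I*√3)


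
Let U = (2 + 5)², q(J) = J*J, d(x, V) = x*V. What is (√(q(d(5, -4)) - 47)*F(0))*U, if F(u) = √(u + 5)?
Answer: 49*√1765 ≈ 2058.6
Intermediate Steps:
d(x, V) = V*x
q(J) = J²
F(u) = √(5 + u)
U = 49 (U = 7² = 49)
(√(q(d(5, -4)) - 47)*F(0))*U = (√((-4*5)² - 47)*√(5 + 0))*49 = (√((-20)² - 47)*√5)*49 = (√(400 - 47)*√5)*49 = (√353*√5)*49 = √1765*49 = 49*√1765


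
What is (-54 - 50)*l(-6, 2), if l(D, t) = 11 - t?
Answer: -936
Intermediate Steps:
(-54 - 50)*l(-6, 2) = (-54 - 50)*(11 - 1*2) = -104*(11 - 2) = -104*9 = -936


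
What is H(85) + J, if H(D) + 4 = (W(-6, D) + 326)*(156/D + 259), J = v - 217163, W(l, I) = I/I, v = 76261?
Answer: -4727093/85 ≈ -55613.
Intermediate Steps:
W(l, I) = 1
J = -140902 (J = 76261 - 217163 = -140902)
H(D) = 84689 + 51012/D (H(D) = -4 + (1 + 326)*(156/D + 259) = -4 + 327*(259 + 156/D) = -4 + (84693 + 51012/D) = 84689 + 51012/D)
H(85) + J = (84689 + 51012/85) - 140902 = 7249577/85 - 140902 = -4727093/85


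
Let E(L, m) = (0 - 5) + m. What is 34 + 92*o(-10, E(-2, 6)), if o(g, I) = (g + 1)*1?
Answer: -794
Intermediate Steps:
E(L, m) = -5 + m
o(g, I) = 1 + g (o(g, I) = (1 + g)*1 = 1 + g)
34 + 92*o(-10, E(-2, 6)) = 34 + 92*(1 - 10) = 34 + 92*(-9) = 34 - 828 = -794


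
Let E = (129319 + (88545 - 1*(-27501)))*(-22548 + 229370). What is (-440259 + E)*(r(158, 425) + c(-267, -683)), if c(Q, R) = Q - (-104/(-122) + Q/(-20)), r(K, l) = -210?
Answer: -30410666722247857/1220 ≈ -2.4927e+13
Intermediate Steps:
c(Q, R) = -52/61 + 21*Q/20 (c(Q, R) = Q - (-104*(-1/122) + Q*(-1/20)) = Q - (52/61 - Q/20) = Q + (-52/61 + Q/20) = -52/61 + 21*Q/20)
E = 50746880030 (E = (129319 + (88545 + 27501))*206822 = (129319 + 116046)*206822 = 245365*206822 = 50746880030)
(-440259 + E)*(r(158, 425) + c(-267, -683)) = (-440259 + 50746880030)*(-210 + (-52/61 + (21/20)*(-267))) = 50746439771*(-210 + (-52/61 - 5607/20)) = 50746439771*(-210 - 343067/1220) = 50746439771*(-599267/1220) = -30410666722247857/1220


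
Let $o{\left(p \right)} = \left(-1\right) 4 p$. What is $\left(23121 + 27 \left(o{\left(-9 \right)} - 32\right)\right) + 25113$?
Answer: $48342$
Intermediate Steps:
$o{\left(p \right)} = - 4 p$
$\left(23121 + 27 \left(o{\left(-9 \right)} - 32\right)\right) + 25113 = \left(23121 + 27 \left(\left(-4\right) \left(-9\right) - 32\right)\right) + 25113 = \left(23121 + 27 \left(36 - 32\right)\right) + 25113 = \left(23121 + 27 \cdot 4\right) + 25113 = \left(23121 + 108\right) + 25113 = 23229 + 25113 = 48342$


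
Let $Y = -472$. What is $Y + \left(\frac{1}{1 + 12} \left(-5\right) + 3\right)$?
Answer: $- \frac{6102}{13} \approx -469.38$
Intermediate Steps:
$Y + \left(\frac{1}{1 + 12} \left(-5\right) + 3\right) = -472 + \left(\frac{1}{1 + 12} \left(-5\right) + 3\right) = -472 + \left(\frac{1}{13} \left(-5\right) + 3\right) = -472 + \left(- \frac{5}{13} + 3\right) = -472 + \frac{34}{13} = - \frac{6102}{13}$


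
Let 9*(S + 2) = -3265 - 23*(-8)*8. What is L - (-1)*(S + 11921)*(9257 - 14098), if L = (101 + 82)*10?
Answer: -510602528/9 ≈ -5.6734e+7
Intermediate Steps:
S = -1811/9 (S = -2 + (-3265 - 23*(-8)*8)/9 = -2 + (-3265 - (-184)*8)/9 = -2 + (-3265 - 1*(-1472))/9 = -2 + (-3265 + 1472)/9 = -2 + (⅑)*(-1793) = -2 - 1793/9 = -1811/9 ≈ -201.22)
L = 1830 (L = 183*10 = 1830)
L - (-1)*(S + 11921)*(9257 - 14098) = 1830 - (-1)*(-1811/9 + 11921)*(9257 - 14098) = 1830 - (-1)*(105478/9)*(-4841) = 1830 - (-1)*(-510618998)/9 = 1830 - 1*510618998/9 = 1830 - 510618998/9 = -510602528/9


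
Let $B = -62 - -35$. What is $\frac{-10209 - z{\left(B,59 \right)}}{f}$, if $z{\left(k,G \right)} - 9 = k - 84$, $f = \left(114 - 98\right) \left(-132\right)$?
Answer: $\frac{3369}{704} \approx 4.7855$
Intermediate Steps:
$B = -27$ ($B = -62 + 35 = -27$)
$f = -2112$ ($f = 16 \left(-132\right) = -2112$)
$z{\left(k,G \right)} = -75 + k$ ($z{\left(k,G \right)} = 9 + \left(k - 84\right) = 9 + \left(-84 + k\right) = -75 + k$)
$\frac{-10209 - z{\left(B,59 \right)}}{f} = \frac{-10209 - \left(-75 - 27\right)}{-2112} = \left(-10209 - -102\right) \left(- \frac{1}{2112}\right) = \left(-10209 + 102\right) \left(- \frac{1}{2112}\right) = \left(-10107\right) \left(- \frac{1}{2112}\right) = \frac{3369}{704}$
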